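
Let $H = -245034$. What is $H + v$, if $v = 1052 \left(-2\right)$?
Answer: $-247138$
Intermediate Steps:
$v = -2104$
$H + v = -245034 - 2104 = -247138$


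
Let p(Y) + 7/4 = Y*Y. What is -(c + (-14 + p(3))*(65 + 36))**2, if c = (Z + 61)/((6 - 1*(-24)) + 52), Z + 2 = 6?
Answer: -12471752329/26896 ≈ -4.6370e+5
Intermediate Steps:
Z = 4 (Z = -2 + 6 = 4)
p(Y) = -7/4 + Y**2 (p(Y) = -7/4 + Y*Y = -7/4 + Y**2)
c = 65/82 (c = (4 + 61)/((6 - 1*(-24)) + 52) = 65/((6 + 24) + 52) = 65/(30 + 52) = 65/82 ≈ 0.79268)
-(c + (-14 + p(3))*(65 + 36))**2 = -(65/82 + (-14 + (-7/4 + 3**2))*(65 + 36))**2 = -(65/82 + (-14 + (-7/4 + 9))*101)**2 = -(65/82 + (-14 + 29/4)*101)**2 = -(65/82 - 27/4*101)**2 = -(65/82 - 2727/4)**2 = -(-111677/164)**2 = -1*12471752329/26896 = -12471752329/26896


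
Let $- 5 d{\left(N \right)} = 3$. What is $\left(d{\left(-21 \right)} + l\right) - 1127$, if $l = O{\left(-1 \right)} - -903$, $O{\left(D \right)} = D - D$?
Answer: $- \frac{1123}{5} \approx -224.6$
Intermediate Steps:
$d{\left(N \right)} = - \frac{3}{5}$ ($d{\left(N \right)} = \left(- \frac{1}{5}\right) 3 = - \frac{3}{5}$)
$O{\left(D \right)} = 0$
$l = 903$ ($l = 0 - -903 = 0 + 903 = 903$)
$\left(d{\left(-21 \right)} + l\right) - 1127 = \left(- \frac{3}{5} + 903\right) - 1127 = \frac{4512}{5} - 1127 = - \frac{1123}{5}$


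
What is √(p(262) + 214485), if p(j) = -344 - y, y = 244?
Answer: √213897 ≈ 462.49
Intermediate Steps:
p(j) = -588 (p(j) = -344 - 1*244 = -344 - 244 = -588)
√(p(262) + 214485) = √(-588 + 214485) = √213897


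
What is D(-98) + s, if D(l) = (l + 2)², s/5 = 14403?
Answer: 81231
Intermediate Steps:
s = 72015 (s = 5*14403 = 72015)
D(l) = (2 + l)²
D(-98) + s = (2 - 98)² + 72015 = (-96)² + 72015 = 9216 + 72015 = 81231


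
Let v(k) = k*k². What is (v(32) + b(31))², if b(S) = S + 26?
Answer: 1077480625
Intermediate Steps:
b(S) = 26 + S
v(k) = k³
(v(32) + b(31))² = (32³ + (26 + 31))² = (32768 + 57)² = 32825² = 1077480625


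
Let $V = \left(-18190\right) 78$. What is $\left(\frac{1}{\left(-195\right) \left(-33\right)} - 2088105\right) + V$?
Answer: $- \frac{22567062374}{6435} \approx -3.5069 \cdot 10^{6}$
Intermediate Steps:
$V = -1418820$
$\left(\frac{1}{\left(-195\right) \left(-33\right)} - 2088105\right) + V = \left(\frac{1}{\left(-195\right) \left(-33\right)} - 2088105\right) - 1418820 = \left(\frac{1}{6435} - 2088105\right) - 1418820 = - \frac{13436955674}{6435} - 1418820 = - \frac{22567062374}{6435}$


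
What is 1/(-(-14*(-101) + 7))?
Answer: -1/1421 ≈ -0.00070373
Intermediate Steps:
1/(-(-14*(-101) + 7)) = 1/(-(1414 + 7)) = 1/(-1*1421) = 1/(-1421) = -1/1421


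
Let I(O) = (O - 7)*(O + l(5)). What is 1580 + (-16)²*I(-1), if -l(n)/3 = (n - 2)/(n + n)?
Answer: 27356/5 ≈ 5471.2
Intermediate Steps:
l(n) = -3*(-2 + n)/(2*n) (l(n) = -3*(n - 2)/(n + n) = -3*(-2 + n)/(2*n))
I(O) = (-7 + O)*(-9/10 + O) (I(O) = (O - 7)*(O + (-3/2 + 3/5)) = (-7 + O)*(O + (-3/2 + 3*(⅕))) = (-7 + O)*(O + (-3/2 + ⅗)) = (-7 + O)*(O - 9/10) = (-7 + O)*(-9/10 + O))
1580 + (-16)²*I(-1) = 1580 + (-16)²*(63/10 + (-1)² - 79/10*(-1)) = 1580 + 256*(63/10 + 1 + 79/10) = 1580 + 256*(76/5) = 1580 + 19456/5 = 27356/5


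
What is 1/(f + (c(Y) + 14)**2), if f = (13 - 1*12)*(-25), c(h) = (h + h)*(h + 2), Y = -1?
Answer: 1/119 ≈ 0.0084034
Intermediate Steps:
c(h) = 2*h*(2 + h) (c(h) = (2*h)*(2 + h) = 2*h*(2 + h))
f = -25 (f = (13 - 12)*(-25) = 1*(-25) = -25)
1/(f + (c(Y) + 14)**2) = 1/(-25 + (2*(-1)*(2 - 1) + 14)**2) = 1/(-25 + (2*(-1)*1 + 14)**2) = 1/(-25 + (-2 + 14)**2) = 1/(-25 + 12**2) = 1/(-25 + 144) = 1/119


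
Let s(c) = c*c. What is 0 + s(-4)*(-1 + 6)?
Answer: 80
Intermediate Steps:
s(c) = c**2
0 + s(-4)*(-1 + 6) = 0 + (-4)**2*(-1 + 6) = 0 + 16*5 = 0 + 80 = 80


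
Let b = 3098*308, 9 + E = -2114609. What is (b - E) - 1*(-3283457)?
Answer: 6352259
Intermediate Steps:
E = -2114618 (E = -9 - 2114609 = -2114618)
b = 954184
(b - E) - 1*(-3283457) = (954184 - 1*(-2114618)) - 1*(-3283457) = (954184 + 2114618) + 3283457 = 3068802 + 3283457 = 6352259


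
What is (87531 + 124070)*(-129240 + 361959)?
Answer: 49243573119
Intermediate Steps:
(87531 + 124070)*(-129240 + 361959) = 211601*232719 = 49243573119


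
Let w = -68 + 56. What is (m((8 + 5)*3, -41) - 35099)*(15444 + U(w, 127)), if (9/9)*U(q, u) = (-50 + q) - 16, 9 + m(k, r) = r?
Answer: -540099534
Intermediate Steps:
m(k, r) = -9 + r
w = -12
U(q, u) = -66 + q (U(q, u) = (-50 + q) - 16 = -66 + q)
(m((8 + 5)*3, -41) - 35099)*(15444 + U(w, 127)) = ((-9 - 41) - 35099)*(15444 + (-66 - 12)) = (-50 - 35099)*(15444 - 78) = -35149*15366 = -540099534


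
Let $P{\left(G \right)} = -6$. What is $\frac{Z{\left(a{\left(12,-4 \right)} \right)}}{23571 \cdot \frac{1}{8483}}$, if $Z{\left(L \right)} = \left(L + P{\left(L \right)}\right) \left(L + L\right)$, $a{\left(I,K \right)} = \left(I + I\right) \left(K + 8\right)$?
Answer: $\frac{5429120}{873} \approx 6218.9$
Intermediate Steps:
$a{\left(I,K \right)} = 2 I \left(8 + K\right)$
$Z{\left(L \right)} = 2 L \left(-6 + L\right)$ ($Z{\left(L \right)} = \left(L - 6\right) \left(L + L\right) = \left(-6 + L\right) 2 L = 2 L \left(-6 + L\right)$)
$\frac{Z{\left(a{\left(12,-4 \right)} \right)}}{23571 \cdot \frac{1}{8483}} = \frac{2 \cdot 2 \cdot 12 \left(8 - 4\right) \left(-6 + 2 \cdot 12 \left(8 - 4\right)\right)}{23571 \cdot \frac{1}{8483}} = \frac{2 \cdot 2 \cdot 12 \cdot 4 \left(-6 + 2 \cdot 12 \cdot 4\right)}{23571 \cdot \frac{1}{8483}} = \frac{2 \cdot 96 \left(-6 + 96\right)}{\frac{23571}{8483}} = 2 \cdot 96 \cdot 90 \cdot \frac{8483}{23571} = 17280 \cdot \frac{8483}{23571} = \frac{5429120}{873}$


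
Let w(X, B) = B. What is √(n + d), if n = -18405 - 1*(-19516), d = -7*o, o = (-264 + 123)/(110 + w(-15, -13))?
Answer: √10549138/97 ≈ 33.484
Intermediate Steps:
o = -141/97 (o = (-264 + 123)/(110 - 13) = -141/97 ≈ -1.4536)
d = 987/97 (d = -7*(-141/97) = 987/97 ≈ 10.175)
n = 1111 (n = -18405 + 19516 = 1111)
√(n + d) = √(1111 + 987/97) = √(108754/97) = √10549138/97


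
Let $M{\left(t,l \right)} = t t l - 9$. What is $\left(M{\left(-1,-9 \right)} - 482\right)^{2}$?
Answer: $250000$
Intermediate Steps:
$M{\left(t,l \right)} = -9 + l t^{2}$ ($M{\left(t,l \right)} = t^{2} l - 9 = l t^{2} - 9 = -9 + l t^{2}$)
$\left(M{\left(-1,-9 \right)} - 482\right)^{2} = \left(\left(-9 - 9 \left(-1\right)^{2}\right) - 482\right)^{2} = \left(\left(-9 - 9\right) - 482\right)^{2} = \left(-18 - 482\right)^{2} = \left(-500\right)^{2} = 250000$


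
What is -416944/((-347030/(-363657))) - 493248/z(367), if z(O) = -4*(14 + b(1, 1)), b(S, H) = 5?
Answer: -1419037258296/3296785 ≈ -4.3043e+5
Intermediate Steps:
z(O) = -76 (z(O) = -4*(14 + 5) = -4*19 = -76)
-416944/((-347030/(-363657))) - 493248/z(367) = -416944/((-347030/(-363657))) - 493248/(-76) = -416944/((-347030*(-1/363657))) - 493248*(-1/76) = -416944/347030/363657 + 123312/19 = -416944*363657/347030 + 123312/19 = -75812302104/173515 + 123312/19 = -1419037258296/3296785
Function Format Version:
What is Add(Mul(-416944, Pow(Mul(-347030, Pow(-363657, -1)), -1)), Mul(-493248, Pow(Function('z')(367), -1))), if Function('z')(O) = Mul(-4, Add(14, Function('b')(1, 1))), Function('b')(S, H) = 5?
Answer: Rational(-1419037258296, 3296785) ≈ -4.3043e+5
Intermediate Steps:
Function('z')(O) = -76 (Function('z')(O) = Mul(-4, Add(14, 5)) = Mul(-4, 19) = -76)
Add(Mul(-416944, Pow(Mul(-347030, Pow(-363657, -1)), -1)), Mul(-493248, Pow(Function('z')(367), -1))) = Add(Mul(-416944, Pow(Mul(-347030, Pow(-363657, -1)), -1)), Mul(-493248, Pow(-76, -1))) = Add(Mul(-416944, Pow(Mul(-347030, Rational(-1, 363657)), -1)), Mul(-493248, Rational(-1, 76))) = Add(Mul(-416944, Pow(Rational(347030, 363657), -1)), Rational(123312, 19)) = Add(Mul(-416944, Rational(363657, 347030)), Rational(123312, 19)) = Add(Rational(-75812302104, 173515), Rational(123312, 19)) = Rational(-1419037258296, 3296785)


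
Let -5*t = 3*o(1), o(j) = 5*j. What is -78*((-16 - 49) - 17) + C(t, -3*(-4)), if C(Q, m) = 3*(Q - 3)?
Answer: 6378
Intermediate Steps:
t = -3 (t = -3*5*1/5 = -3*5/5 = -⅕*15 = -3)
C(Q, m) = -9 + 3*Q (C(Q, m) = 3*(-3 + Q) = -9 + 3*Q)
-78*((-16 - 49) - 17) + C(t, -3*(-4)) = -78*((-16 - 49) - 17) + (-9 + 3*(-3)) = -78*(-65 - 17) + (-9 - 9) = -78*(-82) - 18 = 6396 - 18 = 6378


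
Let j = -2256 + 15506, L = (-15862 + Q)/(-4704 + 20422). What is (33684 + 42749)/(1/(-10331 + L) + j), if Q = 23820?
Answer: 6205392722550/1075732379641 ≈ 5.7685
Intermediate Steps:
L = 3979/7859 (L = (-15862 + 23820)/(-4704 + 20422) = 7958/15718 = 7958*(1/15718) = 3979/7859 ≈ 0.50630)
j = 13250
(33684 + 42749)/(1/(-10331 + L) + j) = (33684 + 42749)/(1/(-10331 + 3979/7859) + 13250) = 76433/(1/(-81187350/7859) + 13250) = 76433/(-7859/81187350 + 13250) = 76433/(1075732379641/81187350) = 76433*(81187350/1075732379641) = 6205392722550/1075732379641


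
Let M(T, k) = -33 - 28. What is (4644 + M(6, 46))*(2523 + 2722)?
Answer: 24037835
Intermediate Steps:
M(T, k) = -61
(4644 + M(6, 46))*(2523 + 2722) = (4644 - 61)*(2523 + 2722) = 4583*5245 = 24037835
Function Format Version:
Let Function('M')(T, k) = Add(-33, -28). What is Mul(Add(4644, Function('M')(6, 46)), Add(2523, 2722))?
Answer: 24037835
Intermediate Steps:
Function('M')(T, k) = -61
Mul(Add(4644, Function('M')(6, 46)), Add(2523, 2722)) = Mul(Add(4644, -61), Add(2523, 2722)) = Mul(4583, 5245) = 24037835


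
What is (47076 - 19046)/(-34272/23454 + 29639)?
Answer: 36523090/38617713 ≈ 0.94576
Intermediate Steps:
(47076 - 19046)/(-34272/23454 + 29639) = 28030/(-34272*1/23454 + 29639) = 28030/(-1904/1303 + 29639) = 28030/(38617713/1303) = 28030*(1303/38617713) = 36523090/38617713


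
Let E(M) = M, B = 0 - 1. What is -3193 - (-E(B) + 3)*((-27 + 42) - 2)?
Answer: -3245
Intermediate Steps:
B = -1
-3193 - (-E(B) + 3)*((-27 + 42) - 2) = -3193 - (-1*(-1) + 3)*((-27 + 42) - 2) = -3193 - (1 + 3)*(15 - 2) = -3193 - 4*13 = -3193 - 1*52 = -3193 - 52 = -3245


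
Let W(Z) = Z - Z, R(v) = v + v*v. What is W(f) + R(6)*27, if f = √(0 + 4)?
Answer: 1134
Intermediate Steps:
R(v) = v + v²
f = 2 (f = √4 = 2)
W(Z) = 0
W(f) + R(6)*27 = 0 + (6*(1 + 6))*27 = 0 + (6*7)*27 = 0 + 42*27 = 0 + 1134 = 1134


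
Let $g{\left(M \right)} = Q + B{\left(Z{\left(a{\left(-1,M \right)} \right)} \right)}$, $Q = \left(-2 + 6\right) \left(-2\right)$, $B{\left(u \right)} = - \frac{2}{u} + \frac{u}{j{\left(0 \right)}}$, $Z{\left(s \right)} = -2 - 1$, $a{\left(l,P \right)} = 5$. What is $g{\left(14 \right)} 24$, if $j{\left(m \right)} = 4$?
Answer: $-194$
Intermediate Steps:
$Z{\left(s \right)} = -3$
$B{\left(u \right)} = - \frac{2}{u} + \frac{u}{4}$
$Q = -8$ ($Q = 4 \left(-2\right) = -8$)
$g{\left(M \right)} = - \frac{97}{12}$ ($g{\left(M \right)} = -8 + \left(- \frac{2}{-3} + \frac{1}{4} \left(-3\right)\right) = -8 - \frac{1}{12} = - \frac{97}{12}$)
$g{\left(14 \right)} 24 = \left(- \frac{97}{12}\right) 24 = -194$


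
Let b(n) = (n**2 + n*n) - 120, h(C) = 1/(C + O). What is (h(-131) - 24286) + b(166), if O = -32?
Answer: 5005077/163 ≈ 30706.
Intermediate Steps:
h(C) = 1/(-32 + C) (h(C) = 1/(C - 32) = 1/(-32 + C))
b(n) = -120 + 2*n**2 (b(n) = (n**2 + n**2) - 120 = 2*n**2 - 120 = -120 + 2*n**2)
(h(-131) - 24286) + b(166) = (1/(-32 - 131) - 24286) + (-120 + 2*166**2) = (1/(-163) - 24286) + (-120 + 2*27556) = (-1/163 - 24286) + (-120 + 55112) = -3958619/163 + 54992 = 5005077/163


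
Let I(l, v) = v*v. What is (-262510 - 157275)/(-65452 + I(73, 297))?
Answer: -419785/22757 ≈ -18.446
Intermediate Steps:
I(l, v) = v²
(-262510 - 157275)/(-65452 + I(73, 297)) = (-262510 - 157275)/(-65452 + 297²) = -419785/(-65452 + 88209) = -419785/22757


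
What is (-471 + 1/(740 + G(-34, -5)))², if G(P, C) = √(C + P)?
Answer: 2*(-60735391361*I + 164161869*√39)/(-547561*I + 1480*√39) ≈ 2.2184e+5 + 0.010743*I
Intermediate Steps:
(-471 + 1/(740 + G(-34, -5)))² = (-471 + 1/(740 + √(-5 - 34)))² = (-471 + 1/(740 + √(-39)))² = (-471 + 1/(740 + I*√39))²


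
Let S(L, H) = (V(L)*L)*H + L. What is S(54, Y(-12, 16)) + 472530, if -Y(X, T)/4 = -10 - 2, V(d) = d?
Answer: 612552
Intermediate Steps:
Y(X, T) = 48 (Y(X, T) = -4*(-10 - 2) = -4*(-12) = 48)
S(L, H) = L + H*L**2 (S(L, H) = (L*L)*H + L = L**2*H + L = H*L**2 + L = L + H*L**2)
S(54, Y(-12, 16)) + 472530 = 54*(1 + 48*54) + 472530 = 54*(1 + 2592) + 472530 = 54*2593 + 472530 = 140022 + 472530 = 612552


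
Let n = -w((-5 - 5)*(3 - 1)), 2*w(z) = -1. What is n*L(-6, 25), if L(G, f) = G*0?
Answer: 0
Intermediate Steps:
L(G, f) = 0
w(z) = -1/2 (w(z) = (1/2)*(-1) = -1/2)
n = 1/2 (n = -1*(-1/2) = 1/2 ≈ 0.50000)
n*L(-6, 25) = (1/2)*0 = 0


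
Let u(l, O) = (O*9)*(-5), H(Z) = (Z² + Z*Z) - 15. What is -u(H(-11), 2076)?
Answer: 93420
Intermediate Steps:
H(Z) = -15 + 2*Z² (H(Z) = (Z² + Z²) - 15 = 2*Z² - 15 = -15 + 2*Z²)
u(l, O) = -45*O (u(l, O) = (9*O)*(-5) = -45*O)
-u(H(-11), 2076) = -(-45)*2076 = -1*(-93420) = 93420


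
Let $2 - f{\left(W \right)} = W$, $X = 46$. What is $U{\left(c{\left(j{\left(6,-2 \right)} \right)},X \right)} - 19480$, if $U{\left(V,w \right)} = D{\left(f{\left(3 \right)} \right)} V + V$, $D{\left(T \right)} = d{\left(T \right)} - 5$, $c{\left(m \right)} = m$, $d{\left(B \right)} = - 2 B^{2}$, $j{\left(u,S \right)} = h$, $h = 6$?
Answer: $-19516$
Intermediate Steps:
$f{\left(W \right)} = 2 - W$
$j{\left(u,S \right)} = 6$
$D{\left(T \right)} = -5 - 2 T^{2}$ ($D{\left(T \right)} = - 2 T^{2} - 5 = -5 - 2 T^{2}$)
$U{\left(V,w \right)} = - 6 V$ ($U{\left(V,w \right)} = \left(-5 - 2 \left(2 - 3\right)^{2}\right) V + V = \left(-5 - 2 \left(-1\right)^{2}\right) V + V = \left(-5 - 2\right) V + V = - 7 V + V = - 6 V$)
$U{\left(c{\left(j{\left(6,-2 \right)} \right)},X \right)} - 19480 = \left(-6\right) 6 - 19480 = -36 - 19480 = -19516$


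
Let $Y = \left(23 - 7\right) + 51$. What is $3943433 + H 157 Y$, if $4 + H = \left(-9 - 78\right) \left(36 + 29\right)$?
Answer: $-55583588$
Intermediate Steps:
$Y = 67$ ($Y = 16 + 51 = 67$)
$H = -5659$ ($H = -4 + \left(-9 - 78\right) \left(36 + 29\right) = -4 - 5655 = -5659$)
$3943433 + H 157 Y = 3943433 + \left(-5659\right) 157 \cdot 67 = 3943433 - 59527021 = -55583588$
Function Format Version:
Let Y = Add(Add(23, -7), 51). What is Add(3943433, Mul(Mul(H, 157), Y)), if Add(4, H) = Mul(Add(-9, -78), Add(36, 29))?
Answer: -55583588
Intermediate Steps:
Y = 67 (Y = Add(16, 51) = 67)
H = -5659 (H = Add(-4, Mul(Add(-9, -78), Add(36, 29))) = Add(-4, Mul(-87, 65)) = Add(-4, -5655) = -5659)
Add(3943433, Mul(Mul(H, 157), Y)) = Add(3943433, Mul(Mul(-5659, 157), 67)) = Add(3943433, Mul(-888463, 67)) = Add(3943433, -59527021) = -55583588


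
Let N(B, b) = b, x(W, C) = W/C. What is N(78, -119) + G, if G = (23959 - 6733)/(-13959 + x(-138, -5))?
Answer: -2791771/23219 ≈ -120.24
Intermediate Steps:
G = -28710/23219 (G = (23959 - 6733)/(-13959 - 138/(-5)) = 17226/(-13959 - 138*(-⅕)) = 17226/(-13959 + 138/5) = 17226/(-69657/5) = 17226*(-5/69657) = -28710/23219 ≈ -1.2365)
N(78, -119) + G = -119 - 28710/23219 = -2791771/23219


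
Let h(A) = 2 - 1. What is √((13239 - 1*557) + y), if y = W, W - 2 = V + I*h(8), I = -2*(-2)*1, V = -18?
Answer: √12670 ≈ 112.56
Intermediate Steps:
h(A) = 1
I = 4 (I = 4*1 = 4)
W = -12 (W = 2 + (-18 + 4*1) = 2 + (-18 + 4) = 2 - 14 = -12)
y = -12
√((13239 - 1*557) + y) = √((13239 - 1*557) - 12) = √((13239 - 557) - 12) = √(12682 - 12) = √12670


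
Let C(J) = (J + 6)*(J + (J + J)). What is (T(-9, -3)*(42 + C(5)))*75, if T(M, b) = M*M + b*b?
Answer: 1397250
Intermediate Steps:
C(J) = 3*J*(6 + J) (C(J) = (6 + J)*(J + 2*J) = (6 + J)*(3*J) = 3*J*(6 + J))
T(M, b) = M² + b²
(T(-9, -3)*(42 + C(5)))*75 = (((-9)² + (-3)²)*(42 + 3*5*(6 + 5)))*75 = ((81 + 9)*(42 + 3*5*11))*75 = (90*(42 + 165))*75 = (90*207)*75 = 18630*75 = 1397250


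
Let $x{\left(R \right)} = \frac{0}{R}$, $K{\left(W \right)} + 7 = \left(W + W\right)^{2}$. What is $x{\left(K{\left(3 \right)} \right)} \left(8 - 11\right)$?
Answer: $0$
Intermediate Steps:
$K{\left(W \right)} = -7 + 4 W^{2}$ ($K{\left(W \right)} = -7 + \left(W + W\right)^{2} = -7 + \left(2 W\right)^{2} = -7 + 4 W^{2}$)
$x{\left(R \right)} = 0$
$x{\left(K{\left(3 \right)} \right)} \left(8 - 11\right) = 0 \left(8 - 11\right) = 0 \left(-3\right) = 0$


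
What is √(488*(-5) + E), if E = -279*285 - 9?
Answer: 2*I*√20491 ≈ 286.29*I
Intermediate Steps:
E = -79524 (E = -79515 - 9 = -79524)
√(488*(-5) + E) = √(488*(-5) - 79524) = √(-2440 - 79524) = √(-81964) = 2*I*√20491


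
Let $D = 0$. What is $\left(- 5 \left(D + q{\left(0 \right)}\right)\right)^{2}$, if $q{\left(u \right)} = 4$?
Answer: $400$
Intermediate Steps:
$\left(- 5 \left(D + q{\left(0 \right)}\right)\right)^{2} = \left(- 5 \left(0 + 4\right)\right)^{2} = \left(\left(-5\right) 4\right)^{2} = \left(-20\right)^{2} = 400$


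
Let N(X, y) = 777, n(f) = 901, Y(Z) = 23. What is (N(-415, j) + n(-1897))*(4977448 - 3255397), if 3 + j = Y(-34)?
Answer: 2889601578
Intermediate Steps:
j = 20 (j = -3 + 23 = 20)
(N(-415, j) + n(-1897))*(4977448 - 3255397) = (777 + 901)*(4977448 - 3255397) = 1678*1722051 = 2889601578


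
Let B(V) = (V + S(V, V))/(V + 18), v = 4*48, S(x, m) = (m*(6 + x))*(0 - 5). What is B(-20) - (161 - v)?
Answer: 741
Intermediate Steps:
S(x, m) = -5*m*(6 + x) (S(x, m) = (m*(6 + x))*(-5) = -5*m*(6 + x))
v = 192
B(V) = (V - 5*V*(6 + V))/(18 + V) (B(V) = (V - 5*V*(6 + V))/(V + 18) = (V - 5*V*(6 + V))/(18 + V))
B(-20) - (161 - v) = -20*(-29 - 5*(-20))/(18 - 20) - (161 - 1*192) = -20*(-29 + 100)/(-2) - (161 - 192) = -20*(-1/2)*71 - 1*(-31) = 710 + 31 = 741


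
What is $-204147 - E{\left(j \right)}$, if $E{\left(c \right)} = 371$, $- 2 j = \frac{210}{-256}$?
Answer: $-204518$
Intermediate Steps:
$j = \frac{105}{256}$ ($j = - \frac{210 \frac{1}{-256}}{2} = - \frac{210 \left(- \frac{1}{256}\right)}{2} = \left(- \frac{1}{2}\right) \left(- \frac{105}{128}\right) = \frac{105}{256} \approx 0.41016$)
$-204147 - E{\left(j \right)} = -204147 - 371 = -204518$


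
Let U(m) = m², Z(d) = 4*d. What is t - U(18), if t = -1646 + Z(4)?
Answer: -1954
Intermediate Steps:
t = -1630 (t = -1646 + 4*4 = -1646 + 16 = -1630)
t - U(18) = -1630 - 1*18² = -1630 - 1*324 = -1630 - 324 = -1954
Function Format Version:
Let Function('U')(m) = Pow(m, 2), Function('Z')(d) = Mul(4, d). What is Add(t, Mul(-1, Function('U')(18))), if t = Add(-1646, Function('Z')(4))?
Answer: -1954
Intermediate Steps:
t = -1630 (t = Add(-1646, Mul(4, 4)) = Add(-1646, 16) = -1630)
Add(t, Mul(-1, Function('U')(18))) = Add(-1630, Mul(-1, Pow(18, 2))) = Add(-1630, Mul(-1, 324)) = Add(-1630, -324) = -1954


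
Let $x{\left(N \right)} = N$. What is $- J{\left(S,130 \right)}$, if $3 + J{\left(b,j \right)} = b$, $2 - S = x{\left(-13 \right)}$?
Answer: $-12$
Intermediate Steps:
$S = 15$ ($S = 2 - -13 = 2 + 13 = 15$)
$J{\left(b,j \right)} = -3 + b$
$- J{\left(S,130 \right)} = - (-3 + 15) = \left(-1\right) 12 = -12$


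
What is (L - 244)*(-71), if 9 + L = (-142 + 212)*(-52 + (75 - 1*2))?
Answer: -86407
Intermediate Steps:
L = 1461 (L = -9 + (-142 + 212)*(-52 + (75 - 1*2)) = -9 + 70*(-52 + (75 - 2)) = -9 + 70*(-52 + 73) = -9 + 70*21 = -9 + 1470 = 1461)
(L - 244)*(-71) = (1461 - 244)*(-71) = 1217*(-71) = -86407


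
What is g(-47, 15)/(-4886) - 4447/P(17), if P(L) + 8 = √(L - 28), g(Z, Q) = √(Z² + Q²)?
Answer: 35576/75 - √2434/4886 + 4447*I*√11/75 ≈ 474.34 + 196.65*I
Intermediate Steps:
g(Z, Q) = √(Q² + Z²)
P(L) = -8 + √(-28 + L) (P(L) = -8 + √(L - 28) = -8 + √(-28 + L))
g(-47, 15)/(-4886) - 4447/P(17) = √(15² + (-47)²)/(-4886) - 4447/(-8 + √(-28 + 17)) = √(225 + 2209)*(-1/4886) - 4447/(-8 + √(-11)) = √2434*(-1/4886) - 4447/(-8 + I*√11) = -√2434/4886 - 4447/(-8 + I*√11) = -4447/(-8 + I*√11) - √2434/4886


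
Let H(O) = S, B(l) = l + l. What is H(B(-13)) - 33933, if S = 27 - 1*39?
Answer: -33945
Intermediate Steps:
S = -12 (S = 27 - 39 = -12)
B(l) = 2*l
H(O) = -12
H(B(-13)) - 33933 = -12 - 33933 = -33945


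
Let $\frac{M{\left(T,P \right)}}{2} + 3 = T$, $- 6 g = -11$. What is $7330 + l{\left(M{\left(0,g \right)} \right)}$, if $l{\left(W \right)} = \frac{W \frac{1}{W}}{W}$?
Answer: $\frac{43979}{6} \approx 7329.8$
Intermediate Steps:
$g = \frac{11}{6}$ ($g = \left(- \frac{1}{6}\right) \left(-11\right) = \frac{11}{6} \approx 1.8333$)
$M{\left(T,P \right)} = -6 + 2 T$
$l{\left(W \right)} = \frac{1}{W}$ ($l{\left(W \right)} = 1 \frac{1}{W} = \frac{1}{W}$)
$7330 + l{\left(M{\left(0,g \right)} \right)} = 7330 + \frac{1}{-6 + 2 \cdot 0} = 7330 + \frac{1}{-6 + 0} = 7330 + \frac{1}{-6} = 7330 - \frac{1}{6} = \frac{43979}{6}$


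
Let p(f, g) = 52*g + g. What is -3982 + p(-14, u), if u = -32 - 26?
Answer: -7056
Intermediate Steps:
u = -58
p(f, g) = 53*g
-3982 + p(-14, u) = -3982 + 53*(-58) = -3982 - 3074 = -7056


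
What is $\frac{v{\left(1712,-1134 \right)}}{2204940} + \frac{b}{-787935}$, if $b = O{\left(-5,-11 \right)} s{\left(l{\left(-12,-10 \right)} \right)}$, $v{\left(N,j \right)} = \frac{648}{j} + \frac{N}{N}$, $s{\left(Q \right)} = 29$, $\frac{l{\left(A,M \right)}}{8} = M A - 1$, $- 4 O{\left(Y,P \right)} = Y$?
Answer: $- \frac{9285662}{202690763205} \approx -4.5812 \cdot 10^{-5}$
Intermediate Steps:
$O{\left(Y,P \right)} = - \frac{Y}{4}$
$l{\left(A,M \right)} = -8 + 8 A M$ ($l{\left(A,M \right)} = 8 \left(M A - 1\right) = 8 \left(A M - 1\right) = 8 \left(-1 + A M\right) = -8 + 8 A M$)
$v{\left(N,j \right)} = 1 + \frac{648}{j}$ ($v{\left(N,j \right)} = \frac{648}{j} + 1 = 1 + \frac{648}{j}$)
$b = \frac{145}{4}$ ($b = \left(- \frac{1}{4}\right) \left(-5\right) 29 = \frac{5}{4} \cdot 29 = \frac{145}{4} \approx 36.25$)
$\frac{v{\left(1712,-1134 \right)}}{2204940} + \frac{b}{-787935} = \frac{\frac{1}{-1134} \left(648 - 1134\right)}{2204940} + \frac{145}{4 \left(-787935\right)} = \left(- \frac{1}{1134}\right) \left(-486\right) \frac{1}{2204940} + \frac{145}{4} \left(- \frac{1}{787935}\right) = \frac{3}{7} \cdot \frac{1}{2204940} - \frac{29}{630348} = \frac{1}{5144860} - \frac{29}{630348} = - \frac{9285662}{202690763205}$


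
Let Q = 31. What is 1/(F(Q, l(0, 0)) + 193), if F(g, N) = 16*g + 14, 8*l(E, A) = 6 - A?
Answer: 1/703 ≈ 0.0014225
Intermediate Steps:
l(E, A) = 3/4 - A/8 (l(E, A) = (6 - A)/8 = 3/4 - A/8)
F(g, N) = 14 + 16*g
1/(F(Q, l(0, 0)) + 193) = 1/((14 + 16*31) + 193) = 1/((14 + 496) + 193) = 1/(510 + 193) = 1/703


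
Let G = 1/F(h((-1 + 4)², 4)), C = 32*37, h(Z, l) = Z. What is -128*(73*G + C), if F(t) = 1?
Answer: -160896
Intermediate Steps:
C = 1184
G = 1 (G = 1/1 = 1)
-128*(73*G + C) = -128*(73*1 + 1184) = -128*(73 + 1184) = -128*1257 = -160896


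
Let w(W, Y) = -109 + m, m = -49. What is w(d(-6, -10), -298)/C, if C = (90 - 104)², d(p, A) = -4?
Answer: -79/98 ≈ -0.80612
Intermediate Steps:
w(W, Y) = -158 (w(W, Y) = -109 - 49 = -158)
C = 196 (C = (-14)² = 196)
w(d(-6, -10), -298)/C = -158/196 = -158*1/196 = -79/98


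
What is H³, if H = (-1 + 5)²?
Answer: 4096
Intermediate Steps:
H = 16 (H = 4² = 16)
H³ = 16³ = 4096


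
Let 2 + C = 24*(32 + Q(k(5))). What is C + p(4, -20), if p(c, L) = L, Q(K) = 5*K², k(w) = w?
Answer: 3746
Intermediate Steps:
C = 3766 (C = -2 + 24*(32 + 5*5²) = -2 + 24*(32 + 5*25) = -2 + 24*(32 + 125) = -2 + 24*157 = -2 + 3768 = 3766)
C + p(4, -20) = 3766 - 20 = 3746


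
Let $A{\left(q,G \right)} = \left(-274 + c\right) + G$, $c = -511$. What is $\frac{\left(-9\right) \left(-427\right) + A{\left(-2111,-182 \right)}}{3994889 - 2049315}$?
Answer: $\frac{1438}{972787} \approx 0.0014782$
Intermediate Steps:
$A{\left(q,G \right)} = -785 + G$ ($A{\left(q,G \right)} = \left(-274 - 511\right) + G = -785 + G$)
$\frac{\left(-9\right) \left(-427\right) + A{\left(-2111,-182 \right)}}{3994889 - 2049315} = \frac{\left(-9\right) \left(-427\right) - 967}{3994889 - 2049315} = \frac{3843 - 967}{1945574} = 2876 \cdot \frac{1}{1945574} = \frac{1438}{972787}$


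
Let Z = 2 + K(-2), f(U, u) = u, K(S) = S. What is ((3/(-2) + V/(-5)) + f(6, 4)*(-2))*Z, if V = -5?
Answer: 0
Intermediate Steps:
Z = 0 (Z = 2 - 2 = 0)
((3/(-2) + V/(-5)) + f(6, 4)*(-2))*Z = ((3/(-2) - 5/(-5)) + 4*(-2))*0 = ((3*(-1/2) - 5*(-1/5)) - 8)*0 = ((-3/2 + 1) - 8)*0 = (-1/2 - 8)*0 = -17/2*0 = 0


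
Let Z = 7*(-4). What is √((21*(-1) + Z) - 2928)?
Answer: I*√2977 ≈ 54.562*I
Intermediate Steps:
Z = -28
√((21*(-1) + Z) - 2928) = √((21*(-1) - 28) - 2928) = √((-21 - 28) - 2928) = √(-49 - 2928) = √(-2977) = I*√2977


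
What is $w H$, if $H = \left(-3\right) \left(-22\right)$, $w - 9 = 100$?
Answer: $7194$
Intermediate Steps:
$w = 109$ ($w = 9 + 100 = 109$)
$H = 66$
$w H = 109 \cdot 66 = 7194$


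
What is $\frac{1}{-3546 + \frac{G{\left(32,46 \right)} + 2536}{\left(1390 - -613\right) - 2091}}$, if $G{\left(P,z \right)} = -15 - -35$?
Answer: $- \frac{22}{78651} \approx -0.00027972$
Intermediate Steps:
$G{\left(P,z \right)} = 20$ ($G{\left(P,z \right)} = -15 + 35 = 20$)
$\frac{1}{-3546 + \frac{G{\left(32,46 \right)} + 2536}{\left(1390 - -613\right) - 2091}} = \frac{1}{-3546 + \frac{20 + 2536}{\left(1390 - -613\right) - 2091}} = \frac{1}{-3546 + \frac{2556}{\left(1390 + 613\right) - 2091}} = \frac{1}{-3546 + \frac{2556}{2003 - 2091}} = \frac{1}{-3546 + \frac{2556}{-88}} = \frac{1}{-3546 + 2556 \left(- \frac{1}{88}\right)} = \frac{1}{-3546 - \frac{639}{22}} = \frac{1}{- \frac{78651}{22}} = - \frac{22}{78651}$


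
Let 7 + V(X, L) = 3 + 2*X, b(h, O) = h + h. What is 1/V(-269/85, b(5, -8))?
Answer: -85/878 ≈ -0.096811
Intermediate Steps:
b(h, O) = 2*h
V(X, L) = -4 + 2*X (V(X, L) = -7 + (3 + 2*X) = -4 + 2*X)
1/V(-269/85, b(5, -8)) = 1/(-4 + 2*(-269/85)) = 1/(-4 - 538/85) = 1/(-878/85) = -85/878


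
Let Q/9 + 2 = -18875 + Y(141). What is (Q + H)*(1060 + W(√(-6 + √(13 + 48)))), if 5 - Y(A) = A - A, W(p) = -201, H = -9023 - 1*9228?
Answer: -161577041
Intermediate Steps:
H = -18251 (H = -9023 - 9228 = -18251)
Y(A) = 5 (Y(A) = 5 - (A - A) = 5 - 1*0 = 5 + 0 = 5)
Q = -169848 (Q = -18 + 9*(-18875 + 5) = -18 + 9*(-18870) = -18 - 169830 = -169848)
(Q + H)*(1060 + W(√(-6 + √(13 + 48)))) = (-169848 - 18251)*(1060 - 201) = -188099*859 = -161577041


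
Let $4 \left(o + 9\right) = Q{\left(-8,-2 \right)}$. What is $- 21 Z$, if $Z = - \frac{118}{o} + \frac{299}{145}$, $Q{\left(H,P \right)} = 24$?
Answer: $- \frac{126049}{145} \approx -869.3$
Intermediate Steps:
$o = -3$ ($o = -9 + \frac{1}{4} \cdot 24 = -9 + 6 = -3$)
$Z = \frac{18007}{435}$ ($Z = - \frac{118}{-3} + \frac{299}{145} = \left(-118\right) \left(- \frac{1}{3}\right) + 299 \cdot \frac{1}{145} = \frac{118}{3} + \frac{299}{145} = \frac{18007}{435} \approx 41.395$)
$- 21 Z = \left(-21\right) \frac{18007}{435} = - \frac{126049}{145}$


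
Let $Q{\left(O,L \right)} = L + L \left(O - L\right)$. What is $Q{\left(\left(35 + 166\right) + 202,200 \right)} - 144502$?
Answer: $-103702$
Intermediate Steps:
$Q{\left(\left(35 + 166\right) + 202,200 \right)} - 144502 = 200 \left(1 + \left(\left(35 + 166\right) + 202\right) - 200\right) - 144502 = 200 \left(1 + \left(201 + 202\right) - 200\right) - 144502 = 200 \left(1 + 403 - 200\right) - 144502 = 200 \cdot 204 - 144502 = 40800 - 144502 = -103702$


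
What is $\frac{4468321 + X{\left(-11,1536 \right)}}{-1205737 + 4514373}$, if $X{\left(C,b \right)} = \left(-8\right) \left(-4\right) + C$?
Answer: $\frac{2234171}{1654318} \approx 1.3505$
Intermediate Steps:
$X{\left(C,b \right)} = 32 + C$
$\frac{4468321 + X{\left(-11,1536 \right)}}{-1205737 + 4514373} = \frac{4468321 + \left(32 - 11\right)}{-1205737 + 4514373} = \frac{4468321 + 21}{3308636} = 4468342 \cdot \frac{1}{3308636} = \frac{2234171}{1654318}$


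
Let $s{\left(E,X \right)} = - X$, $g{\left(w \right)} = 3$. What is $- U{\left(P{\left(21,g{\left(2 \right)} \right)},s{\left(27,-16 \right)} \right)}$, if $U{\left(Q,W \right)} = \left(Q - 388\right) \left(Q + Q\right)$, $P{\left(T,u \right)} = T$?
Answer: $15414$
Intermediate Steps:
$U{\left(Q,W \right)} = 2 Q \left(-388 + Q\right)$ ($U{\left(Q,W \right)} = \left(-388 + Q\right) 2 Q = 2 Q \left(-388 + Q\right)$)
$- U{\left(P{\left(21,g{\left(2 \right)} \right)},s{\left(27,-16 \right)} \right)} = - 2 \cdot 21 \left(-388 + 21\right) = - 2 \cdot 21 \left(-367\right) = \left(-1\right) \left(-15414\right) = 15414$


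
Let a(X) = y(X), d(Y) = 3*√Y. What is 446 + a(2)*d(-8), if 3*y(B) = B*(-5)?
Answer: 446 - 20*I*√2 ≈ 446.0 - 28.284*I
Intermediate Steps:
y(B) = -5*B/3 (y(B) = (B*(-5))/3 = (-5*B)/3 = -5*B/3)
a(X) = -5*X/3
446 + a(2)*d(-8) = 446 + (-5/3*2)*(3*√(-8)) = 446 - 10*2*I*√2 = 446 - 20*I*√2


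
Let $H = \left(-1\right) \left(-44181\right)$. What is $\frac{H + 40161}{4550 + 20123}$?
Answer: $\frac{84342}{24673} \approx 3.4184$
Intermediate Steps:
$H = 44181$
$\frac{H + 40161}{4550 + 20123} = \frac{44181 + 40161}{4550 + 20123} = \frac{84342}{24673}$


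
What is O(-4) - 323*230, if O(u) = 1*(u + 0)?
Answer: -74294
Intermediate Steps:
O(u) = u (O(u) = 1*u = u)
O(-4) - 323*230 = -4 - 323*230 = -4 - 74290 = -74294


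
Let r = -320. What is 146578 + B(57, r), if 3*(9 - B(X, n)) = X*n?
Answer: 152667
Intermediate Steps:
B(X, n) = 9 - X*n/3
146578 + B(57, r) = 146578 + (9 - 1/3*57*(-320)) = 146578 + (9 + 6080) = 146578 + 6089 = 152667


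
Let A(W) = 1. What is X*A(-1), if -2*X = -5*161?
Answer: 805/2 ≈ 402.50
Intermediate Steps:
X = 805/2 (X = -(-1)*5*161/2 = -(-1)*805/2 = -1/2*(-805) = 805/2 ≈ 402.50)
X*A(-1) = (805/2)*1 = 805/2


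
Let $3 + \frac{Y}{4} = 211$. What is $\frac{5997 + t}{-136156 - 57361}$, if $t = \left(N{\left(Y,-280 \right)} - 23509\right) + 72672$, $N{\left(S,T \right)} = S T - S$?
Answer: $\frac{178632}{193517} \approx 0.92308$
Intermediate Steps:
$Y = 832$ ($Y = -12 + 4 \cdot 211 = -12 + 844 = 832$)
$N{\left(S,T \right)} = - S + S T$
$t = -184629$ ($t = \left(832 \left(-1 - 280\right) - 23509\right) + 72672 = \left(832 \left(-281\right) - 23509\right) + 72672 = \left(-233792 - 23509\right) + 72672 = -257301 + 72672 = -184629$)
$\frac{5997 + t}{-136156 - 57361} = \frac{5997 - 184629}{-136156 - 57361} = - \frac{178632}{-193517} = \left(-178632\right) \left(- \frac{1}{193517}\right) = \frac{178632}{193517}$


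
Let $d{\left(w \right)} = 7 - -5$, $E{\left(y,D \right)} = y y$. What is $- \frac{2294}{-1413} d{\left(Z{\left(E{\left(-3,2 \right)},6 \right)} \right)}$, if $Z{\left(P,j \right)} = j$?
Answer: $\frac{9176}{471} \approx 19.482$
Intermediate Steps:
$E{\left(y,D \right)} = y^{2}$
$d{\left(w \right)} = 12$ ($d{\left(w \right)} = 7 + 5 = 12$)
$- \frac{2294}{-1413} d{\left(Z{\left(E{\left(-3,2 \right)},6 \right)} \right)} = - \frac{2294}{-1413} \cdot 12 = \left(-2294\right) \left(- \frac{1}{1413}\right) 12 = \frac{2294}{1413} \cdot 12 = \frac{9176}{471}$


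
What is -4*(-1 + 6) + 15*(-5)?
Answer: -95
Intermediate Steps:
-4*(-1 + 6) + 15*(-5) = -4*5 - 75 = -20 - 75 = -95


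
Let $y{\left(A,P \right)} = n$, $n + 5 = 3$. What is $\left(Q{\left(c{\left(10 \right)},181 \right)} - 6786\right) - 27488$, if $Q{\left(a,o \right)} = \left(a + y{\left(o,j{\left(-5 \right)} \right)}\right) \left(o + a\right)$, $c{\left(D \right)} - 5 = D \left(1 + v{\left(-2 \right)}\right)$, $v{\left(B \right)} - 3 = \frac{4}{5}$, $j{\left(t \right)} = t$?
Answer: $-22340$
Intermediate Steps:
$n = -2$ ($n = -5 + 3 = -2$)
$v{\left(B \right)} = \frac{19}{5}$ ($v{\left(B \right)} = 3 + \frac{4}{5} = \frac{19}{5}$)
$y{\left(A,P \right)} = -2$
$c{\left(D \right)} = 5 + \frac{24 D}{5}$ ($c{\left(D \right)} = 5 + D \left(1 + \frac{19}{5}\right) = 5 + D \frac{24}{5} = 5 + \frac{24 D}{5}$)
$Q{\left(a,o \right)} = \left(-2 + a\right) \left(a + o\right)$ ($Q{\left(a,o \right)} = \left(a - 2\right) \left(o + a\right) = \left(-2 + a\right) \left(a + o\right)$)
$\left(Q{\left(c{\left(10 \right)},181 \right)} - 6786\right) - 27488 = \left(\left(\left(5 + \frac{24}{5} \cdot 10\right)^{2} - 2 \left(5 + \frac{24}{5} \cdot 10\right) - 362 + \left(5 + \frac{24}{5} \cdot 10\right) 181\right) - 6786\right) - 27488 = \left(\left(\left(5 + 48\right)^{2} - 2 \left(5 + 48\right) - 362 + \left(5 + 48\right) 181\right) - 6786\right) - 27488 = \left(\left(53^{2} - 106 - 362 + 53 \cdot 181\right) - 6786\right) - 27488 = \left(\left(2809 - 106 - 362 + 9593\right) - 6786\right) - 27488 = \left(11934 - 6786\right) - 27488 = 5148 - 27488 = -22340$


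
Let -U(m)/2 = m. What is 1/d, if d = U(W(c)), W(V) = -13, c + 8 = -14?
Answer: 1/26 ≈ 0.038462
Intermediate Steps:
c = -22 (c = -8 - 14 = -22)
U(m) = -2*m
d = 26 (d = -2*(-13) = 26)
1/d = 1/26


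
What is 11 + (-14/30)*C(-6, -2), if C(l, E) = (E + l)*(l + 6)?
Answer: 11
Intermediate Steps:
C(l, E) = (6 + l)*(E + l) (C(l, E) = (E + l)*(6 + l) = (6 + l)*(E + l))
11 + (-14/30)*C(-6, -2) = 11 + (-14/30)*((-6)² + 6*(-2) + 6*(-6) - 2*(-6)) = 11 + (-14*1/30)*(36 - 12 - 36 + 12) = 11 - 7/15*0 = 11 + 0 = 11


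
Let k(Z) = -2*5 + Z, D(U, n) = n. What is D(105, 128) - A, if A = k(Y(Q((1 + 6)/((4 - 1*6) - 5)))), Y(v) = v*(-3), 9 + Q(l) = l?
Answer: 108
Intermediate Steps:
Q(l) = -9 + l
Y(v) = -3*v
k(Z) = -10 + Z
A = 20 (A = -10 - 3*(-9 + (1 + 6)/((4 - 1*6) - 5)) = -10 - 3*(-9 + 7/((4 - 6) - 5)) = -10 - 3*(-9 + 7/(-2 - 5)) = -10 - 3*(-9 + 7/(-7)) = -10 - 3*(-9 + 7*(-1/7)) = -10 - 3*(-9 - 1) = -10 - 3*(-10) = -10 + 30 = 20)
D(105, 128) - A = 128 - 1*20 = 128 - 20 = 108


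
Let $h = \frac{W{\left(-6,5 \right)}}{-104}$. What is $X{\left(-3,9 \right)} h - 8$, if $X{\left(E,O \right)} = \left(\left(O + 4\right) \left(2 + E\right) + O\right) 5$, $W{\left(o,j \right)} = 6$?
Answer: $- \frac{89}{13} \approx -6.8462$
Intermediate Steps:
$X{\left(E,O \right)} = 5 O + 5 \left(2 + E\right) \left(4 + O\right)$ ($X{\left(E,O \right)} = \left(\left(4 + O\right) \left(2 + E\right) + O\right) 5 = \left(\left(2 + E\right) \left(4 + O\right) + O\right) 5 = \left(O + \left(2 + E\right) \left(4 + O\right)\right) 5 = 5 O + 5 \left(2 + E\right) \left(4 + O\right)$)
$h = - \frac{3}{52}$ ($h = \frac{6}{-104} = 6 \left(- \frac{1}{104}\right) = - \frac{3}{52} \approx -0.057692$)
$X{\left(-3,9 \right)} h - 8 = \left(40 + 15 \cdot 9 + 20 \left(-3\right) + 5 \left(-3\right) 9\right) \left(- \frac{3}{52}\right) - 8 = \left(40 + 135 - 60 - 135\right) \left(- \frac{3}{52}\right) - 8 = \left(-20\right) \left(- \frac{3}{52}\right) - 8 = \frac{15}{13} - 8 = - \frac{89}{13}$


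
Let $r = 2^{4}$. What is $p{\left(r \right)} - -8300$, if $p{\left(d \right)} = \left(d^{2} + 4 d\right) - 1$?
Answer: $8619$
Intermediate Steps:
$r = 16$
$p{\left(d \right)} = -1 + d^{2} + 4 d$
$p{\left(r \right)} - -8300 = \left(-1 + 16^{2} + 4 \cdot 16\right) - -8300 = \left(-1 + 256 + 64\right) + 8300 = 319 + 8300 = 8619$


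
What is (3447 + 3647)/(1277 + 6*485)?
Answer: 7094/4187 ≈ 1.6943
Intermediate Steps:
(3447 + 3647)/(1277 + 6*485) = 7094/(1277 + 2910) = 7094/4187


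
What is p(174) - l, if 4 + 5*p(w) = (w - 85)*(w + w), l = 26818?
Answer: -103122/5 ≈ -20624.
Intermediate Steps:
p(w) = -⅘ + 2*w*(-85 + w)/5 (p(w) = -⅘ + ((w - 85)*(w + w))/5 = -⅘ + ((-85 + w)*(2*w))/5 = -⅘ + (2*w*(-85 + w))/5 = -⅘ + 2*w*(-85 + w)/5)
p(174) - l = (-⅘ - 34*174 + (⅖)*174²) - 1*26818 = (-⅘ - 5916 + (⅖)*30276) - 26818 = (-⅘ - 5916 + 60552/5) - 26818 = 30968/5 - 26818 = -103122/5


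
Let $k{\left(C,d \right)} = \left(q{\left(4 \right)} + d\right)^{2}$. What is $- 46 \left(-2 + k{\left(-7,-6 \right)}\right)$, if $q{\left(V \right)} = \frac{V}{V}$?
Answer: $-1058$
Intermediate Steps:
$q{\left(V \right)} = 1$
$k{\left(C,d \right)} = \left(1 + d\right)^{2}$
$- 46 \left(-2 + k{\left(-7,-6 \right)}\right) = - 46 \left(-2 + \left(1 - 6\right)^{2}\right) = - 46 \left(-2 + \left(-5\right)^{2}\right) = - 46 \left(-2 + 25\right) = \left(-46\right) 23 = -1058$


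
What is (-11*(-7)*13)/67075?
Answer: 1001/67075 ≈ 0.014924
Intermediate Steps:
(-11*(-7)*13)/67075 = (77*13)*(1/67075) = 1001*(1/67075) = 1001/67075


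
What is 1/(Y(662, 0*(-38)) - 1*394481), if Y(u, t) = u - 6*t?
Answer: -1/393819 ≈ -2.5392e-6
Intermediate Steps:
1/(Y(662, 0*(-38)) - 1*394481) = 1/((662 - 0*(-38)) - 1*394481) = 1/((662 - 6*0) - 394481) = 1/((662 + 0) - 394481) = 1/(662 - 394481) = 1/(-393819) = -1/393819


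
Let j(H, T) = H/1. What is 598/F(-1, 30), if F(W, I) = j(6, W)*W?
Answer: -299/3 ≈ -99.667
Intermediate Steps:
j(H, T) = H (j(H, T) = H*1 = H)
F(W, I) = 6*W
598/F(-1, 30) = 598/((6*(-1))) = 598/(-6) = 598*(-⅙) = -299/3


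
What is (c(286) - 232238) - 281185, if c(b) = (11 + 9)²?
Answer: -513023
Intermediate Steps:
c(b) = 400 (c(b) = 20² = 400)
(c(286) - 232238) - 281185 = (400 - 232238) - 281185 = -231838 - 281185 = -513023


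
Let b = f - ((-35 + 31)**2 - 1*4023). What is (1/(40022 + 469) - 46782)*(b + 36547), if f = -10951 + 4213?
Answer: -21351985560392/13497 ≈ -1.5820e+9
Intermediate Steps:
f = -6738
b = -2731 (b = -6738 - ((-35 + 31)**2 - 1*4023) = -6738 - ((-4)**2 - 4023) = -6738 - (16 - 4023) = -6738 - 1*(-4007) = -6738 + 4007 = -2731)
(1/(40022 + 469) - 46782)*(b + 36547) = (1/(40022 + 469) - 46782)*(-2731 + 36547) = (1/40491 - 46782)*33816 = -1894249961/40491*33816 = -21351985560392/13497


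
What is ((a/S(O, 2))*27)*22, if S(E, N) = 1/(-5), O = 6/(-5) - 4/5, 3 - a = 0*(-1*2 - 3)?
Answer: -8910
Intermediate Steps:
a = 3 (a = 3 - 0*(-1*2 - 3) = 3 - 0*(-2 - 3) = 3 - 0*(-5) = 3 - 1*0 = 3 + 0 = 3)
O = -2 (O = 6*(-⅕) - 4*⅕ = -6/5 - ⅘ = -2)
S(E, N) = -⅕
((a/S(O, 2))*27)*22 = ((3/(-⅕))*27)*22 = ((3*(-5))*27)*22 = -15*27*22 = -405*22 = -8910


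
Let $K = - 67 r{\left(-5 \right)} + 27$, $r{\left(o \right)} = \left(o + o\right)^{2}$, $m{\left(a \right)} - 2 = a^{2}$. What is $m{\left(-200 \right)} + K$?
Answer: $33329$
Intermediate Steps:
$m{\left(a \right)} = 2 + a^{2}$
$r{\left(o \right)} = 4 o^{2}$ ($r{\left(o \right)} = \left(2 o\right)^{2} = 4 o^{2}$)
$K = -6673$ ($K = - 67 \cdot 4 \left(-5\right)^{2} + 27 = - 67 \cdot 4 \cdot 25 + 27 = \left(-67\right) 100 + 27 = -6700 + 27 = -6673$)
$m{\left(-200 \right)} + K = \left(2 + \left(-200\right)^{2}\right) - 6673 = \left(2 + 40000\right) - 6673 = 40002 - 6673 = 33329$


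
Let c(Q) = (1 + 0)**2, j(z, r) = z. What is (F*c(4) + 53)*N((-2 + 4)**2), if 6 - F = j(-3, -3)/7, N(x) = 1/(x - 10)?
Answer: -208/21 ≈ -9.9048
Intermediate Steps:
c(Q) = 1 (c(Q) = 1**2 = 1)
N(x) = 1/(-10 + x)
F = 45/7 (F = 6 - (-3)/7 = 6 - 1*(-3/7) = 6 + 3/7 = 45/7 ≈ 6.4286)
(F*c(4) + 53)*N((-2 + 4)**2) = ((45/7)*1 + 53)/(-10 + (-2 + 4)**2) = (45/7 + 53)/(-10 + 2**2) = 416/(7*(-10 + 4)) = (416/7)/(-6) = (416/7)*(-1/6) = -208/21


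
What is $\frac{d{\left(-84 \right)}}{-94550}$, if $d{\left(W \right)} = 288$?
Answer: $- \frac{144}{47275} \approx -0.003046$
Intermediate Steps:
$\frac{d{\left(-84 \right)}}{-94550} = \frac{288}{-94550} = 288 \left(- \frac{1}{94550}\right) = - \frac{144}{47275}$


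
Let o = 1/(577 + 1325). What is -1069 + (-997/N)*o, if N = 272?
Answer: -553041733/517344 ≈ -1069.0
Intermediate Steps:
o = 1/1902 ≈ 0.00052576
-1069 + (-997/N)*o = -1069 - 997/272*(1/1902) = -1069 - 997*1/272*(1/1902) = -1069 - 997/272*1/1902 = -1069 - 997/517344 = -553041733/517344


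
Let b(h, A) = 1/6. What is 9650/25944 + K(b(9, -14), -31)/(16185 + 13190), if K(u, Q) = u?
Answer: 3015671/8107500 ≈ 0.37196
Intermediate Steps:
b(h, A) = 1/6
9650/25944 + K(b(9, -14), -31)/(16185 + 13190) = 9650/25944 + 1/(6*(16185 + 13190)) = 9650*(1/25944) + (1/6)/29375 = 4825/12972 + (1/6)*(1/29375) = 4825/12972 + 1/176250 = 3015671/8107500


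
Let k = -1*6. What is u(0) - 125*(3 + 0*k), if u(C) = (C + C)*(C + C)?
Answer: -375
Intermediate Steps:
k = -6
u(C) = 4*C² (u(C) = (2*C)*(2*C) = 4*C²)
u(0) - 125*(3 + 0*k) = 4*0² - 125*(3 + 0*(-6)) = 4*0 - 125*(3 + 0) = 0 - 125*3 = 0 - 375 = -375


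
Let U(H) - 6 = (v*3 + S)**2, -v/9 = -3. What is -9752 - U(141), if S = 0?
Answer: -16319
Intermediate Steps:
v = 27 (v = -9*(-3) = 27)
U(H) = 6567 (U(H) = 6 + (27*3 + 0)**2 = 6 + (81 + 0)**2 = 6 + 81**2 = 6 + 6561 = 6567)
-9752 - U(141) = -9752 - 1*6567 = -9752 - 6567 = -16319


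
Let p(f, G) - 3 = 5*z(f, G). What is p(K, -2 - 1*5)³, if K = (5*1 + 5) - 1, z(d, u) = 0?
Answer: 27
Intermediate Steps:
K = 9 (K = (5 + 5) - 1 = 10 - 1 = 9)
p(f, G) = 3 (p(f, G) = 3 + 5*0 = 3 + 0 = 3)
p(K, -2 - 1*5)³ = 3³ = 27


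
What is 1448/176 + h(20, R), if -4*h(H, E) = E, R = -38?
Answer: 195/11 ≈ 17.727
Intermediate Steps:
h(H, E) = -E/4
1448/176 + h(20, R) = 1448/176 - 1/4*(-38) = 1448*(1/176) + 19/2 = 181/22 + 19/2 = 195/11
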